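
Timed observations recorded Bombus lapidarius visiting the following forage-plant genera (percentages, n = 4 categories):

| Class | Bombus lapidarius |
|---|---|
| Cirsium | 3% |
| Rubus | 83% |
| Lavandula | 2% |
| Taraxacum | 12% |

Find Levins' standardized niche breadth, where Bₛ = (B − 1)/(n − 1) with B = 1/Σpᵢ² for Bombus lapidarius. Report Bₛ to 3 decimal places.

0.140

Convert percentages to proportions (divide by 100).
Σpᵢ² = 0.03² + 0.83² + 0.02² + 0.12² = 0.0009 + 0.6889 + 0.0004 + 0.0144 = 0.7046
B = 1 / 0.7046 = 1.41924
Bₛ = (B − 1)/(n − 1) = (1.41924 − 1)/(4 − 1) = 0.41924/3 = 0.13975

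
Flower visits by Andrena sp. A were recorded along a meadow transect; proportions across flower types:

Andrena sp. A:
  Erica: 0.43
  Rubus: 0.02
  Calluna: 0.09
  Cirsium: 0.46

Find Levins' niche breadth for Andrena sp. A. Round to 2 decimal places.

2.47

Σpᵢ² = 0.43² + 0.02² + 0.09² + 0.46² = 0.1849 + 0.0004 + 0.0081 + 0.2116 = 0.4050
B = 1 / 0.4050 = 2.4691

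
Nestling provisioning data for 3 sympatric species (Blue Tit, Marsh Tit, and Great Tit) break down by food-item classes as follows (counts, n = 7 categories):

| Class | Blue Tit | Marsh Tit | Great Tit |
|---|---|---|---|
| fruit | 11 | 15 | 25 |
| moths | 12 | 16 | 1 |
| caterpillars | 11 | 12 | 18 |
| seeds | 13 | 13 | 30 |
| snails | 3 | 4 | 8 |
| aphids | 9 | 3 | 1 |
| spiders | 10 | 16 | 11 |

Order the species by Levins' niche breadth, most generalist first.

Blue Tit > Marsh Tit > Great Tit

Proportions for Blue Tit (n=69): 11/69=0.1594, 12/69=0.1739, 11/69=0.1594, 13/69=0.1884, 3/69=0.0435, 9/69=0.1304, 10/69=0.1449
Proportions for Marsh Tit (n=79): 15/79=0.1899, 16/79=0.2025, 12/79=0.1519, 13/79=0.1646, 4/79=0.0506, 3/79=0.0380, 16/79=0.2025
Proportions for Great Tit (n=94): 25/94=0.2660, 1/94=0.0106, 18/94=0.1915, 30/94=0.3191, 8/94=0.0851, 1/94=0.0106, 11/94=0.1170
Σp_Blueᵢ² = 0.1594² + 0.1739² + 0.1594² + 0.1884² + 0.0435² + 0.1304² + 0.1449² = 0.025408 + 0.030241 + 0.025408 + 0.035495 + 0.001892 + 0.017004 + 0.020996 = 0.156444
B_Blue = 1 / 0.156444 = 6.3921
Σp_Marsᵢ² = 0.1899² + 0.2025² + 0.1519² + 0.1646² + 0.0506² + 0.0380² + 0.2025² = 0.036062 + 0.041006 + 0.023074 + 0.027093 + 0.002560 + 0.001444 + 0.041006 = 0.172245
B_Mars = 1 / 0.172245 = 5.8057
Σp_Greaᵢ² = 0.2660² + 0.0106² + 0.1915² + 0.3191² + 0.0851² + 0.0106² + 0.1170² = 0.070756 + 0.000112 + 0.036672 + 0.101825 + 0.007242 + 0.000112 + 0.013689 = 0.230408
B_Grea = 1 / 0.230408 = 4.3401
Ranking by B (broadest → narrowest): Blue Tit (6.39) > Marsh Tit (5.81) > Great Tit (4.34)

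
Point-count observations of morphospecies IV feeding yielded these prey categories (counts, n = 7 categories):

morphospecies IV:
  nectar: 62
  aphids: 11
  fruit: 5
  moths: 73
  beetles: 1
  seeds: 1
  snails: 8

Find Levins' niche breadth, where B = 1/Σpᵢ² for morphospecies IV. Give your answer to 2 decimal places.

2.76

Proportions for morphospecies IV (n=161): 62/161=0.3851, 11/161=0.0683, 5/161=0.0311, 73/161=0.4534, 1/161=0.0062, 1/161=0.0062, 8/161=0.0497
Σpᵢ² = 0.3851² + 0.0683² + 0.0311² + 0.4534² + 0.0062² + 0.0062² + 0.0497² = 0.148302 + 0.004665 + 0.000967 + 0.205572 + 0.000038 + 0.000038 + 0.002470 = 0.362052
B = 1 / 0.362052 = 2.7620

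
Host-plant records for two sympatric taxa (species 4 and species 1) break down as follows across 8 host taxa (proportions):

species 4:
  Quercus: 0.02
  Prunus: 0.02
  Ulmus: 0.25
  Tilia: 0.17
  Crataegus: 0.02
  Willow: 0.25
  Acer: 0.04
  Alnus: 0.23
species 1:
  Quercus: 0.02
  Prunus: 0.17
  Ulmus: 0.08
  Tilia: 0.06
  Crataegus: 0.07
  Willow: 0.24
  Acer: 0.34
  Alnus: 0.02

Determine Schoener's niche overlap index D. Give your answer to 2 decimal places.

0.50

Σ|p₁ᵢ − p₂ᵢ| = 0.00 + 0.15 + 0.17 + 0.11 + 0.05 + 0.01 + 0.30 + 0.21 = 1.00
D = 1 − ½ × 1.00 = 1 − 0.500 = 0.5000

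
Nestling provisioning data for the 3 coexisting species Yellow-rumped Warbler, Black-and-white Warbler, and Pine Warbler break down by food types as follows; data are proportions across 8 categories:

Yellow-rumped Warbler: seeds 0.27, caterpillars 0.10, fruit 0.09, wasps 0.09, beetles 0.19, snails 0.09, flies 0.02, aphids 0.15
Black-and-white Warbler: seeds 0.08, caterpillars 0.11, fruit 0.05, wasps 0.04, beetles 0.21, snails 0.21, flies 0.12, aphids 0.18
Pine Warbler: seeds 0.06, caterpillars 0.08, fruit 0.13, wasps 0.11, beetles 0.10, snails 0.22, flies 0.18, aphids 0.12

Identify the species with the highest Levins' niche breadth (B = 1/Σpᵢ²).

Pine Warbler

Σp_Yellᵢ² = 0.27² + 0.10² + 0.09² + 0.09² + 0.19² + 0.09² + 0.02² + 0.15² = 0.0729 + 0.0100 + 0.0081 + 0.0081 + 0.0361 + 0.0081 + 0.0004 + 0.0225 = 0.1662
B_Yell = 1 / 0.1662 = 6.0168
Σp_Blacᵢ² = 0.08² + 0.11² + 0.05² + 0.04² + 0.21² + 0.21² + 0.12² + 0.18² = 0.0064 + 0.0121 + 0.0025 + 0.0016 + 0.0441 + 0.0441 + 0.0144 + 0.0324 = 0.1576
B_Blac = 1 / 0.1576 = 6.3452
Σp_Pineᵢ² = 0.06² + 0.08² + 0.13² + 0.11² + 0.10² + 0.22² + 0.18² + 0.12² = 0.0036 + 0.0064 + 0.0169 + 0.0121 + 0.0100 + 0.0484 + 0.0324 + 0.0144 = 0.1442
B_Pine = 1 / 0.1442 = 6.9348
Highest B → broadest niche (most generalist): Pine Warbler (B = 6.93).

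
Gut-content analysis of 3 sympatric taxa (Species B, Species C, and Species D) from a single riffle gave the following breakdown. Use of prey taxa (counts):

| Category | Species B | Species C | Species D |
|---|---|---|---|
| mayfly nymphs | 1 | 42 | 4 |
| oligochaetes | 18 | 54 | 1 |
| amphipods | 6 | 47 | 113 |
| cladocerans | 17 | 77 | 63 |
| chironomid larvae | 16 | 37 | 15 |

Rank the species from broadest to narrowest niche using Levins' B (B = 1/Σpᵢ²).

Proportions for Species B (n=58): 1/58=0.0172, 18/58=0.3103, 6/58=0.1034, 17/58=0.2931, 16/58=0.2759
Proportions for Species C (n=257): 42/257=0.1634, 54/257=0.2101, 47/257=0.1829, 77/257=0.2996, 37/257=0.1440
Proportions for Species D (n=196): 4/196=0.0204, 1/196=0.0051, 113/196=0.5765, 63/196=0.3214, 15/196=0.0765
Σp_Bᵢ² = 0.0172² + 0.3103² + 0.1034² + 0.2931² + 0.2759² = 0.000296 + 0.096286 + 0.010692 + 0.085908 + 0.076121 = 0.269303
B_B = 1 / 0.269303 = 3.7133
Σp_Cᵢ² = 0.1634² + 0.2101² + 0.1829² + 0.2996² + 0.1440² = 0.026700 + 0.044142 + 0.033452 + 0.089760 + 0.020736 = 0.214790
B_C = 1 / 0.214790 = 4.6557
Σp_Dᵢ² = 0.0204² + 0.0051² + 0.5765² + 0.3214² + 0.0765² = 0.000416 + 0.000026 + 0.332352 + 0.103298 + 0.005852 = 0.441944
B_D = 1 / 0.441944 = 2.2627
Ranking by B (broadest → narrowest): Species C (4.66) > Species B (3.71) > Species D (2.26)

Species C > Species B > Species D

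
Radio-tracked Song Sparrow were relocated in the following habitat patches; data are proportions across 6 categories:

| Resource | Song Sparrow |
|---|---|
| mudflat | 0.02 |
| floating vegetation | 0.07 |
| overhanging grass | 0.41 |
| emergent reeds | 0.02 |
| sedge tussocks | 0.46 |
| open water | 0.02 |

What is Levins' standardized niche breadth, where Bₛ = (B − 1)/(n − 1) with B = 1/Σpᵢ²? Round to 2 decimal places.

0.32

Σpᵢ² = 0.02² + 0.07² + 0.41² + 0.02² + 0.46² + 0.02² = 0.0004 + 0.0049 + 0.1681 + 0.0004 + 0.2116 + 0.0004 = 0.3858
B = 1 / 0.3858 = 2.5920
Bₛ = (B − 1)/(n − 1) = (2.5920 − 1)/(6 − 1) = 1.5920/5 = 0.3184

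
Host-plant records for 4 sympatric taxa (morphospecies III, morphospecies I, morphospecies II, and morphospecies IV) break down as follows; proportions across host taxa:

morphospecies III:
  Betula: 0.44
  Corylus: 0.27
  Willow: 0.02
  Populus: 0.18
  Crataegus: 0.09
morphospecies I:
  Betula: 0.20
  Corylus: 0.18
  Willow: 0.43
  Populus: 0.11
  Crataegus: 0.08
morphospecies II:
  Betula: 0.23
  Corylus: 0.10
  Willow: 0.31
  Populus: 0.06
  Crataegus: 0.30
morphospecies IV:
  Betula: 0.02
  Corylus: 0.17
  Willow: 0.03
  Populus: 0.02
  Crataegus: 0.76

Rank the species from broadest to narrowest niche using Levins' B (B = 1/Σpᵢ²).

Σp_IIIᵢ² = 0.44² + 0.27² + 0.02² + 0.18² + 0.09² = 0.1936 + 0.0729 + 0.0004 + 0.0324 + 0.0081 = 0.3074
B_III = 1 / 0.3074 = 3.2531
Σp_Iᵢ² = 0.20² + 0.18² + 0.43² + 0.11² + 0.08² = 0.0400 + 0.0324 + 0.1849 + 0.0121 + 0.0064 = 0.2758
B_I = 1 / 0.2758 = 3.6258
Σp_IIᵢ² = 0.23² + 0.10² + 0.31² + 0.06² + 0.30² = 0.0529 + 0.0100 + 0.0961 + 0.0036 + 0.0900 = 0.2526
B_II = 1 / 0.2526 = 3.9588
Σp_IVᵢ² = 0.02² + 0.17² + 0.03² + 0.02² + 0.76² = 0.0004 + 0.0289 + 0.0009 + 0.0004 + 0.5776 = 0.6082
B_IV = 1 / 0.6082 = 1.6442
Ranking by B (broadest → narrowest): morphospecies II (3.96) > morphospecies I (3.63) > morphospecies III (3.25) > morphospecies IV (1.64)

morphospecies II > morphospecies I > morphospecies III > morphospecies IV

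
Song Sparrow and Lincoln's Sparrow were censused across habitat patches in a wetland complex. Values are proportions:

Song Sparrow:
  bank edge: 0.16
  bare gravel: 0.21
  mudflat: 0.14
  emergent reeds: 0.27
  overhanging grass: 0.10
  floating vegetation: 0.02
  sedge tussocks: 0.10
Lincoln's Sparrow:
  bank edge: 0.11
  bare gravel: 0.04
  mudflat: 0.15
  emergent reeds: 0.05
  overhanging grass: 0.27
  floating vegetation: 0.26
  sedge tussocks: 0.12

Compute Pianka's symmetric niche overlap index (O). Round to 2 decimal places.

Σ p₁ᵢp₂ᵢ = 0.0176 + 0.0084 + 0.0210 + 0.0135 + 0.0270 + 0.0052 + 0.0120 = 0.1047
Σp_1ᵢ² = 0.16² + 0.21² + 0.14² + 0.27² + 0.10² + 0.02² + 0.10² = 0.0256 + 0.0441 + 0.0196 + 0.0729 + 0.0100 + 0.0004 + 0.0100 = 0.1826
Σp_2ᵢ² = 0.11² + 0.04² + 0.15² + 0.05² + 0.27² + 0.26² + 0.12² = 0.0121 + 0.0016 + 0.0225 + 0.0025 + 0.0729 + 0.0676 + 0.0144 = 0.1936
O = 0.1047 / √(0.1826 × 0.1936) = 0.1047 / 0.18802 = 0.5569

0.56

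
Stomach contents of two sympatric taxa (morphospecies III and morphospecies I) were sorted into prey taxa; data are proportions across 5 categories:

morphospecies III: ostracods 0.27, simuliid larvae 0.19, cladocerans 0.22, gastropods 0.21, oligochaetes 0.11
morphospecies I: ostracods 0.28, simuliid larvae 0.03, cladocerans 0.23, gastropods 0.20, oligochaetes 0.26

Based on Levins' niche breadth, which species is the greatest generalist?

morphospecies III

Σp_IIIᵢ² = 0.27² + 0.19² + 0.22² + 0.21² + 0.11² = 0.0729 + 0.0361 + 0.0484 + 0.0441 + 0.0121 = 0.2136
B_III = 1 / 0.2136 = 4.6816
Σp_Iᵢ² = 0.28² + 0.03² + 0.23² + 0.20² + 0.26² = 0.0784 + 0.0009 + 0.0529 + 0.0400 + 0.0676 = 0.2398
B_I = 1 / 0.2398 = 4.1701
Highest B → broadest niche (most generalist): morphospecies III (B = 4.68).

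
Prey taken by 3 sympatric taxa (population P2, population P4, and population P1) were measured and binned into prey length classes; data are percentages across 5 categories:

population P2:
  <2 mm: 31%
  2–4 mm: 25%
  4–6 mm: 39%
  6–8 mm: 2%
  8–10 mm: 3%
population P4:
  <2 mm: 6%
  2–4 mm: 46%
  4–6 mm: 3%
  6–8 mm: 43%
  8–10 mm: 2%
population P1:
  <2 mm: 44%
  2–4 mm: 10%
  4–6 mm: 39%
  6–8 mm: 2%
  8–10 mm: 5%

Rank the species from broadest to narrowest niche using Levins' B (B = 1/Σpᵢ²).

population P2 > population P1 > population P4

Convert percentages to proportions (divide by 100).
Σp_P2ᵢ² = 0.31² + 0.25² + 0.39² + 0.02² + 0.03² = 0.0961 + 0.0625 + 0.1521 + 0.0004 + 0.0009 = 0.3120
B_P2 = 1 / 0.3120 = 3.2051
Σp_P4ᵢ² = 0.06² + 0.46² + 0.03² + 0.43² + 0.02² = 0.0036 + 0.2116 + 0.0009 + 0.1849 + 0.0004 = 0.4014
B_P4 = 1 / 0.4014 = 2.4913
Σp_P1ᵢ² = 0.44² + 0.10² + 0.39² + 0.02² + 0.05² = 0.1936 + 0.0100 + 0.1521 + 0.0004 + 0.0025 = 0.3586
B_P1 = 1 / 0.3586 = 2.7886
Ranking by B (broadest → narrowest): population P2 (3.21) > population P1 (2.79) > population P4 (2.49)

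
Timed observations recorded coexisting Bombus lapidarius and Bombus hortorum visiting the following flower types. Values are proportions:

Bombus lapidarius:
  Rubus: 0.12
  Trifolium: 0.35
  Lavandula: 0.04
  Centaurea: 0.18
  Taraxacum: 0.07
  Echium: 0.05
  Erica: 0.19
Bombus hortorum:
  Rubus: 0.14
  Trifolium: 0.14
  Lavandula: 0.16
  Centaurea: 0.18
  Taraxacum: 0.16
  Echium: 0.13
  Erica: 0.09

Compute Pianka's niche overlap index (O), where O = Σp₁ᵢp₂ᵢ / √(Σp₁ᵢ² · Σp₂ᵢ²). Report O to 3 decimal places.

Σ p₁ᵢp₂ᵢ = 0.0168 + 0.0490 + 0.0064 + 0.0324 + 0.0112 + 0.0065 + 0.0171 = 0.1394
Σp_1ᵢ² = 0.12² + 0.35² + 0.04² + 0.18² + 0.07² + 0.05² + 0.19² = 0.0144 + 0.1225 + 0.0016 + 0.0324 + 0.0049 + 0.0025 + 0.0361 = 0.2144
Σp_2ᵢ² = 0.14² + 0.14² + 0.16² + 0.18² + 0.16² + 0.13² + 0.09² = 0.0196 + 0.0196 + 0.0256 + 0.0324 + 0.0256 + 0.0169 + 0.0081 = 0.1478
O = 0.1394 / √(0.2144 × 0.1478) = 0.1394 / 0.178012 = 0.78309

0.783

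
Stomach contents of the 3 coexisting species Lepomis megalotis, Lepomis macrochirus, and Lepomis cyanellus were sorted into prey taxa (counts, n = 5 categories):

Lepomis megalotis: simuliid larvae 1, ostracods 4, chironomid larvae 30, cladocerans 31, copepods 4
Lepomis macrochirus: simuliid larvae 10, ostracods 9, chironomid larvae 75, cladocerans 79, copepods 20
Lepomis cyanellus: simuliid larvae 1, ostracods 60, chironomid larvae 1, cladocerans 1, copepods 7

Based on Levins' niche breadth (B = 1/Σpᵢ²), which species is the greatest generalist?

Proportions for Lepomis megalotis (n=70): 1/70=0.0143, 4/70=0.0571, 30/70=0.4286, 31/70=0.4429, 4/70=0.0571
Proportions for Lepomis macrochirus (n=193): 10/193=0.0518, 9/193=0.0466, 75/193=0.3886, 79/193=0.4093, 20/193=0.1036
Proportions for Lepomis cyanellus (n=70): 1/70=0.0143, 60/70=0.8571, 1/70=0.0143, 1/70=0.0143, 7/70=0.1000
Σp_megaᵢ² = 0.0143² + 0.0571² + 0.4286² + 0.4429² + 0.0571² = 0.000204 + 0.003260 + 0.183698 + 0.196160 + 0.003260 = 0.386582
B_mega = 1 / 0.386582 = 2.5868
Σp_macrᵢ² = 0.0518² + 0.0466² + 0.3886² + 0.4093² + 0.1036² = 0.002683 + 0.002172 + 0.151010 + 0.167526 + 0.010733 = 0.334124
B_macr = 1 / 0.334124 = 2.9929
Σp_cyanᵢ² = 0.0143² + 0.8571² + 0.0143² + 0.0143² + 0.1000² = 0.000204 + 0.734620 + 0.000204 + 0.000204 + 0.010000 = 0.745232
B_cyan = 1 / 0.745232 = 1.3419
Highest B → broadest niche (most generalist): Lepomis macrochirus (B = 2.99).

Lepomis macrochirus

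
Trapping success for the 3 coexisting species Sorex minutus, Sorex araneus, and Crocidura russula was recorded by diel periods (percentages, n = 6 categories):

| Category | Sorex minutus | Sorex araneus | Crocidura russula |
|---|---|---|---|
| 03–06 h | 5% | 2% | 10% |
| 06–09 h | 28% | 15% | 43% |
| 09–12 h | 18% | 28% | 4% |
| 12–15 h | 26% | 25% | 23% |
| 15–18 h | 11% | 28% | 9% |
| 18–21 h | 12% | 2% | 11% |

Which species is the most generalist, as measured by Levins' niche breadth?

Sorex minutus

Convert percentages to proportions (divide by 100).
Σp_minuᵢ² = 0.05² + 0.28² + 0.18² + 0.26² + 0.11² + 0.12² = 0.0025 + 0.0784 + 0.0324 + 0.0676 + 0.0121 + 0.0144 = 0.2074
B_minu = 1 / 0.2074 = 4.8216
Σp_aranᵢ² = 0.02² + 0.15² + 0.28² + 0.25² + 0.28² + 0.02² = 0.0004 + 0.0225 + 0.0784 + 0.0625 + 0.0784 + 0.0004 = 0.2426
B_aran = 1 / 0.2426 = 4.1220
Σp_russᵢ² = 0.10² + 0.43² + 0.04² + 0.23² + 0.09² + 0.11² = 0.0100 + 0.1849 + 0.0016 + 0.0529 + 0.0081 + 0.0121 = 0.2696
B_russ = 1 / 0.2696 = 3.7092
Highest B → broadest niche (most generalist): Sorex minutus (B = 4.82).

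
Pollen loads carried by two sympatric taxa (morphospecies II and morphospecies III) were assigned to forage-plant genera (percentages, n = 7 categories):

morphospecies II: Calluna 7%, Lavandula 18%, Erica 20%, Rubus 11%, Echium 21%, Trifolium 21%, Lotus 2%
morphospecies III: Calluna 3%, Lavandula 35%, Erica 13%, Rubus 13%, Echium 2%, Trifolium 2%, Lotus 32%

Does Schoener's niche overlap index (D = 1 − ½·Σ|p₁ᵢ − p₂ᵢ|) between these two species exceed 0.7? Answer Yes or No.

No

Convert percentages to proportions (divide by 100).
Σ|p₁ᵢ − p₂ᵢ| = 0.04 + 0.17 + 0.07 + 0.02 + 0.19 + 0.19 + 0.30 = 0.98
D = 1 − ½ × 0.98 = 1 − 0.490 = 0.5100
D = 0.5100 < 0.7 → No.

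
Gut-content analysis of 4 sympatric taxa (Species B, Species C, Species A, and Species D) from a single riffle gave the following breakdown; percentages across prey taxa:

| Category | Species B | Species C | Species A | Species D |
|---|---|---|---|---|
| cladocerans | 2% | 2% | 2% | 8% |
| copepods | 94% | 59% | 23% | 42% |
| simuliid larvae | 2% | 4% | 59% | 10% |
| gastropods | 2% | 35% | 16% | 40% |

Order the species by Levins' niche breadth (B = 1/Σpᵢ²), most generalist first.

Convert percentages to proportions (divide by 100).
Σp_Bᵢ² = 0.02² + 0.94² + 0.02² + 0.02² = 0.0004 + 0.8836 + 0.0004 + 0.0004 = 0.8848
B_B = 1 / 0.8848 = 1.1302
Σp_Cᵢ² = 0.02² + 0.59² + 0.04² + 0.35² = 0.0004 + 0.3481 + 0.0016 + 0.1225 = 0.4726
B_C = 1 / 0.4726 = 2.1160
Σp_Aᵢ² = 0.02² + 0.23² + 0.59² + 0.16² = 0.0004 + 0.0529 + 0.3481 + 0.0256 = 0.4270
B_A = 1 / 0.4270 = 2.3419
Σp_Dᵢ² = 0.08² + 0.42² + 0.10² + 0.40² = 0.0064 + 0.1764 + 0.0100 + 0.1600 = 0.3528
B_D = 1 / 0.3528 = 2.8345
Ranking by B (broadest → narrowest): Species D (2.83) > Species A (2.34) > Species C (2.12) > Species B (1.13)

Species D > Species A > Species C > Species B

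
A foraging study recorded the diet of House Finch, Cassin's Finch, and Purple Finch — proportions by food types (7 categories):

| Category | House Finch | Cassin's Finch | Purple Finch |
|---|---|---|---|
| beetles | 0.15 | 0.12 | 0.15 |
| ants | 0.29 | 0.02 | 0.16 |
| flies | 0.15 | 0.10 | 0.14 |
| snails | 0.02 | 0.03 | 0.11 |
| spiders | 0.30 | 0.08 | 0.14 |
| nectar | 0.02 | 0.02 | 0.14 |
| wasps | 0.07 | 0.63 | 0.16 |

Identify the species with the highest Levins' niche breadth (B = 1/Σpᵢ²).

Σp_Housᵢ² = 0.15² + 0.29² + 0.15² + 0.02² + 0.30² + 0.02² + 0.07² = 0.0225 + 0.0841 + 0.0225 + 0.0004 + 0.0900 + 0.0004 + 0.0049 = 0.2248
B_Hous = 1 / 0.2248 = 4.4484
Σp_Cassᵢ² = 0.12² + 0.02² + 0.10² + 0.03² + 0.08² + 0.02² + 0.63² = 0.0144 + 0.0004 + 0.0100 + 0.0009 + 0.0064 + 0.0004 + 0.3969 = 0.4294
B_Cass = 1 / 0.4294 = 2.3288
Σp_Purpᵢ² = 0.15² + 0.16² + 0.14² + 0.11² + 0.14² + 0.14² + 0.16² = 0.0225 + 0.0256 + 0.0196 + 0.0121 + 0.0196 + 0.0196 + 0.0256 = 0.1446
B_Purp = 1 / 0.1446 = 6.9156
Highest B → broadest niche (most generalist): Purple Finch (B = 6.92).

Purple Finch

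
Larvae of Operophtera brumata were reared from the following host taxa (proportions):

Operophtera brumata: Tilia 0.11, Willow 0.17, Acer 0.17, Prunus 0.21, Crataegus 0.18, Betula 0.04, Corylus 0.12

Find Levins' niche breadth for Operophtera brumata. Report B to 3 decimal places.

6.158

Σpᵢ² = 0.11² + 0.17² + 0.17² + 0.21² + 0.18² + 0.04² + 0.12² = 0.0121 + 0.0289 + 0.0289 + 0.0441 + 0.0324 + 0.0016 + 0.0144 = 0.1624
B = 1 / 0.1624 = 6.15764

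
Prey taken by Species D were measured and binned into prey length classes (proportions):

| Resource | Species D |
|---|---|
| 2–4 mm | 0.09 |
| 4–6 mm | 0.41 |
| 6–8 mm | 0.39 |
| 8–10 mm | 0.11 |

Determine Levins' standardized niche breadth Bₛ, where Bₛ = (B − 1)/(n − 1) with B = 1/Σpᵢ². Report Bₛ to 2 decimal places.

Σpᵢ² = 0.09² + 0.41² + 0.39² + 0.11² = 0.0081 + 0.1681 + 0.1521 + 0.0121 = 0.3404
B = 1 / 0.3404 = 2.9377
Bₛ = (B − 1)/(n − 1) = (2.9377 − 1)/(4 − 1) = 1.9377/3 = 0.6459

0.65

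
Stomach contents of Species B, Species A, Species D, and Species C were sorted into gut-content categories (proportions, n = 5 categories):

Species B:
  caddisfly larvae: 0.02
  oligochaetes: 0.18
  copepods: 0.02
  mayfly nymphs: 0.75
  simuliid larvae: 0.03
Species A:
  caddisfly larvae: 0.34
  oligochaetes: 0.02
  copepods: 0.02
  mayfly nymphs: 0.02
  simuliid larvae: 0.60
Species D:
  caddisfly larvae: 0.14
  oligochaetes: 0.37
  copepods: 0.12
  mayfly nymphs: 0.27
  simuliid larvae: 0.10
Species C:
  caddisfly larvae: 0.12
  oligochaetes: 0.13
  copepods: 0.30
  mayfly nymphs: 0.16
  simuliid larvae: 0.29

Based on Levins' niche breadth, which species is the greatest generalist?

Species C

Σp_Bᵢ² = 0.02² + 0.18² + 0.02² + 0.75² + 0.03² = 0.0004 + 0.0324 + 0.0004 + 0.5625 + 0.0009 = 0.5966
B_B = 1 / 0.5966 = 1.6762
Σp_Aᵢ² = 0.34² + 0.02² + 0.02² + 0.02² + 0.60² = 0.1156 + 0.0004 + 0.0004 + 0.0004 + 0.3600 = 0.4768
B_A = 1 / 0.4768 = 2.0973
Σp_Dᵢ² = 0.14² + 0.37² + 0.12² + 0.27² + 0.10² = 0.0196 + 0.1369 + 0.0144 + 0.0729 + 0.0100 = 0.2538
B_D = 1 / 0.2538 = 3.9401
Σp_Cᵢ² = 0.12² + 0.13² + 0.30² + 0.16² + 0.29² = 0.0144 + 0.0169 + 0.0900 + 0.0256 + 0.0841 = 0.2310
B_C = 1 / 0.2310 = 4.3290
Highest B → broadest niche (most generalist): Species C (B = 4.33).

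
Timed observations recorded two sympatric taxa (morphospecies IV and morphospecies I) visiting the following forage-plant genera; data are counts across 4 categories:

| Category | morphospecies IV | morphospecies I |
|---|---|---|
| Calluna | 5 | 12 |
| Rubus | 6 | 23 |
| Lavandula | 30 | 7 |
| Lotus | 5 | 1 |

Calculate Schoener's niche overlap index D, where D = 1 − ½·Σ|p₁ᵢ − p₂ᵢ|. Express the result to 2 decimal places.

Proportions for morphospecies IV (n=46): 5/46=0.1087, 6/46=0.1304, 30/46=0.6522, 5/46=0.1087
Proportions for morphospecies I (n=43): 12/43=0.2791, 23/43=0.5349, 7/43=0.1628, 1/43=0.0233
Σ|p₁ᵢ − p₂ᵢ| = 0.1704 + 0.4045 + 0.4894 + 0.0854 = 1.1497
D = 1 − ½ × 1.1497 = 1 − 0.57485 = 0.42515

0.43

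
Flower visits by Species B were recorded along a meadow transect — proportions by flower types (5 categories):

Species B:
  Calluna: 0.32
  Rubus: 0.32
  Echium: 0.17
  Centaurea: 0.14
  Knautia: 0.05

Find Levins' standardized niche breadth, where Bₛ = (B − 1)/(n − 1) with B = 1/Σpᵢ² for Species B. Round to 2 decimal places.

0.73

Σpᵢ² = 0.32² + 0.32² + 0.17² + 0.14² + 0.05² = 0.1024 + 0.1024 + 0.0289 + 0.0196 + 0.0025 = 0.2558
B = 1 / 0.2558 = 3.9093
Bₛ = (B − 1)/(n − 1) = (3.9093 − 1)/(5 − 1) = 2.9093/4 = 0.7273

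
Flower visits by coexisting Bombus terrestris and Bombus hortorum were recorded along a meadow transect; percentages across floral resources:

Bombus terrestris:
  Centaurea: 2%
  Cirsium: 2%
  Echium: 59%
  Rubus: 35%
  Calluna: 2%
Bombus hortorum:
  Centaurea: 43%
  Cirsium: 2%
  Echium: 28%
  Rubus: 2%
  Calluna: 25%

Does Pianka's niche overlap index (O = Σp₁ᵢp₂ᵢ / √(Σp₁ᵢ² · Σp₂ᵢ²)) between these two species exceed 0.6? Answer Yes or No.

No

Convert percentages to proportions (divide by 100).
Σ p₁ᵢp₂ᵢ = 0.0086 + 0.0004 + 0.1652 + 0.0070 + 0.0050 = 0.1862
Σp_1ᵢ² = 0.02² + 0.02² + 0.59² + 0.35² + 0.02² = 0.0004 + 0.0004 + 0.3481 + 0.1225 + 0.0004 = 0.4718
Σp_2ᵢ² = 0.43² + 0.02² + 0.28² + 0.02² + 0.25² = 0.1849 + 0.0004 + 0.0784 + 0.0004 + 0.0625 = 0.3266
O = 0.1862 / √(0.4718 × 0.3266) = 0.1862 / 0.39254 = 0.4743
O = 0.4743 < 0.6 → No.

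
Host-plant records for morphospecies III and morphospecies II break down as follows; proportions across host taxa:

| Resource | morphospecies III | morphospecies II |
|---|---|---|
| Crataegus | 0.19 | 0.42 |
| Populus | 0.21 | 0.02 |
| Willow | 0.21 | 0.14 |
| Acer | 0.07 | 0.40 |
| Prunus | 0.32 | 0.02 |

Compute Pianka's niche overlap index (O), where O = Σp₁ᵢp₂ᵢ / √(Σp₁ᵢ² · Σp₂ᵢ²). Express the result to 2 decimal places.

0.51

Σ p₁ᵢp₂ᵢ = 0.0798 + 0.0042 + 0.0294 + 0.0280 + 0.0064 = 0.1478
Σp_1ᵢ² = 0.19² + 0.21² + 0.21² + 0.07² + 0.32² = 0.0361 + 0.0441 + 0.0441 + 0.0049 + 0.1024 = 0.2316
Σp_2ᵢ² = 0.42² + 0.02² + 0.14² + 0.40² + 0.02² = 0.1764 + 0.0004 + 0.0196 + 0.1600 + 0.0004 = 0.3568
O = 0.1478 / √(0.2316 × 0.3568) = 0.1478 / 0.28746 = 0.5142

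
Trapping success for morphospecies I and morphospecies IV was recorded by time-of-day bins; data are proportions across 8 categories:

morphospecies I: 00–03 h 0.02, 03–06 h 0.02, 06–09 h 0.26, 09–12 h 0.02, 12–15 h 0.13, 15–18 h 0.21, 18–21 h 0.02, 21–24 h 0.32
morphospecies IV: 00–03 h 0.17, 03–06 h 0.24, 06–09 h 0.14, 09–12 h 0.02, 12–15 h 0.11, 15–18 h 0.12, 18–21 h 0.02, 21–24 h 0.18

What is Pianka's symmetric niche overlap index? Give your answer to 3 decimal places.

Σ p₁ᵢp₂ᵢ = 0.0034 + 0.0048 + 0.0364 + 0.0004 + 0.0143 + 0.0252 + 0.0004 + 0.0576 = 0.1425
Σp_1ᵢ² = 0.02² + 0.02² + 0.26² + 0.02² + 0.13² + 0.21² + 0.02² + 0.32² = 0.0004 + 0.0004 + 0.0676 + 0.0004 + 0.0169 + 0.0441 + 0.0004 + 0.1024 = 0.2326
Σp_2ᵢ² = 0.17² + 0.24² + 0.14² + 0.02² + 0.11² + 0.12² + 0.02² + 0.18² = 0.0289 + 0.0576 + 0.0196 + 0.0004 + 0.0121 + 0.0144 + 0.0004 + 0.0324 = 0.1658
O = 0.1425 / √(0.2326 × 0.1658) = 0.1425 / 0.196380 = 0.72563

0.726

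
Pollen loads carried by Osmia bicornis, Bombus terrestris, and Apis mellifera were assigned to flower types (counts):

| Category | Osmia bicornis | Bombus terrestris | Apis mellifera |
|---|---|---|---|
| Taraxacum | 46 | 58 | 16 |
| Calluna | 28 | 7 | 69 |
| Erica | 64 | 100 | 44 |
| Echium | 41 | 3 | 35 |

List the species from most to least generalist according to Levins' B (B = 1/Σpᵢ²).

Proportions for Osmia bicornis (n=179): 46/179=0.2570, 28/179=0.1564, 64/179=0.3575, 41/179=0.2291
Proportions for Bombus terrestris (n=168): 58/168=0.3452, 7/168=0.0417, 100/168=0.5952, 3/168=0.0179
Proportions for Apis mellifera (n=164): 16/164=0.0976, 69/164=0.4207, 44/164=0.2683, 35/164=0.2134
Σp_bicoᵢ² = 0.2570² + 0.1564² + 0.3575² + 0.2291² = 0.066049 + 0.024461 + 0.127806 + 0.052487 = 0.270803
B_bico = 1 / 0.270803 = 3.6927
Σp_terrᵢ² = 0.3452² + 0.0417² + 0.5952² + 0.0179² = 0.119163 + 0.001739 + 0.354263 + 0.000320 = 0.475485
B_terr = 1 / 0.475485 = 2.1031
Σp_mellᵢ² = 0.0976² + 0.4207² + 0.2683² + 0.2134² = 0.009526 + 0.176988 + 0.071985 + 0.045540 = 0.304039
B_mell = 1 / 0.304039 = 3.2891
Ranking by B (broadest → narrowest): Osmia bicornis (3.69) > Apis mellifera (3.29) > Bombus terrestris (2.10)

Osmia bicornis > Apis mellifera > Bombus terrestris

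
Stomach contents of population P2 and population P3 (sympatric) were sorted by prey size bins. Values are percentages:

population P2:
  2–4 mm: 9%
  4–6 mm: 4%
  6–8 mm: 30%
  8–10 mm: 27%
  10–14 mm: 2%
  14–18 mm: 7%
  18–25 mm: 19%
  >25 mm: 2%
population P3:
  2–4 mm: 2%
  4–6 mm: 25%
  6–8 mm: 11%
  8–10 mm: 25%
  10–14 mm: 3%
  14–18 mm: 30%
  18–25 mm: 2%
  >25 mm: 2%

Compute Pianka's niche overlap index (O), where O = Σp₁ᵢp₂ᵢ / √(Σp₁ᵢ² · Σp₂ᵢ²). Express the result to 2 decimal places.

0.62

Convert percentages to proportions (divide by 100).
Σ p₁ᵢp₂ᵢ = 0.0018 + 0.0100 + 0.0330 + 0.0675 + 0.0006 + 0.0210 + 0.0038 + 0.0004 = 0.1381
Σp_1ᵢ² = 0.09² + 0.04² + 0.30² + 0.27² + 0.02² + 0.07² + 0.19² + 0.02² = 0.0081 + 0.0016 + 0.0900 + 0.0729 + 0.0004 + 0.0049 + 0.0361 + 0.0004 = 0.2144
Σp_2ᵢ² = 0.02² + 0.25² + 0.11² + 0.25² + 0.03² + 0.30² + 0.02² + 0.02² = 0.0004 + 0.0625 + 0.0121 + 0.0625 + 0.0009 + 0.0900 + 0.0004 + 0.0004 = 0.2292
O = 0.1381 / √(0.2144 × 0.2292) = 0.1381 / 0.22168 = 0.6230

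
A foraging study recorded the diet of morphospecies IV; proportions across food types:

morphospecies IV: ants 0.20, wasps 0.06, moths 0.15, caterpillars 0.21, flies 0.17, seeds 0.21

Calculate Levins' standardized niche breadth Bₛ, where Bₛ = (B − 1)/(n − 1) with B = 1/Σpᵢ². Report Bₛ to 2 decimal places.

Σpᵢ² = 0.20² + 0.06² + 0.15² + 0.21² + 0.17² + 0.21² = 0.0400 + 0.0036 + 0.0225 + 0.0441 + 0.0289 + 0.0441 = 0.1832
B = 1 / 0.1832 = 5.4585
Bₛ = (B − 1)/(n − 1) = (5.4585 − 1)/(6 − 1) = 4.4585/5 = 0.8917

0.89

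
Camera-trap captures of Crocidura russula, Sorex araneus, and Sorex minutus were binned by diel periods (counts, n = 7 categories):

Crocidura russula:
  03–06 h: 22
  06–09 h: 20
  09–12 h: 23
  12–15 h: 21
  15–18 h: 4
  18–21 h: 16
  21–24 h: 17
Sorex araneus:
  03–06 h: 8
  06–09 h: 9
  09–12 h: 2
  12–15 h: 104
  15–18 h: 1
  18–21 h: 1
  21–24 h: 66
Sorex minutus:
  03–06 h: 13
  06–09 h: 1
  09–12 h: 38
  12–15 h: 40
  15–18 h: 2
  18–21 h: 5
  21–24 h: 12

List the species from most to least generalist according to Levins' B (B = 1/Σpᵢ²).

Crocidura russula > Sorex minutus > Sorex araneus

Proportions for Crocidura russula (n=123): 22/123=0.1789, 20/123=0.1626, 23/123=0.1870, 21/123=0.1707, 4/123=0.0325, 16/123=0.1301, 17/123=0.1382
Proportions for Sorex araneus (n=191): 8/191=0.0419, 9/191=0.0471, 2/191=0.0105, 104/191=0.5445, 1/191=0.0052, 1/191=0.0052, 66/191=0.3455
Proportions for Sorex minutus (n=111): 13/111=0.1171, 1/111=0.0090, 38/111=0.3423, 40/111=0.3604, 2/111=0.0180, 5/111=0.0450, 12/111=0.1081
Σp_russᵢ² = 0.1789² + 0.1626² + 0.1870² + 0.1707² + 0.0325² + 0.1301² + 0.1382² = 0.032005 + 0.026439 + 0.034969 + 0.029138 + 0.001056 + 0.016926 + 0.019099 = 0.159632
B_russ = 1 / 0.159632 = 6.2644
Σp_aranᵢ² = 0.0419² + 0.0471² + 0.0105² + 0.5445² + 0.0052² + 0.0052² + 0.3455² = 0.001756 + 0.002218 + 0.000110 + 0.296480 + 0.000027 + 0.000027 + 0.119370 = 0.419988
B_aran = 1 / 0.419988 = 2.3810
Σp_minuᵢ² = 0.1171² + 0.0090² + 0.3423² + 0.3604² + 0.0180² + 0.0450² + 0.1081² = 0.013712 + 0.000081 + 0.117169 + 0.129888 + 0.000324 + 0.002025 + 0.011686 = 0.274885
B_minu = 1 / 0.274885 = 3.6379
Ranking by B (broadest → narrowest): Crocidura russula (6.26) > Sorex minutus (3.64) > Sorex araneus (2.38)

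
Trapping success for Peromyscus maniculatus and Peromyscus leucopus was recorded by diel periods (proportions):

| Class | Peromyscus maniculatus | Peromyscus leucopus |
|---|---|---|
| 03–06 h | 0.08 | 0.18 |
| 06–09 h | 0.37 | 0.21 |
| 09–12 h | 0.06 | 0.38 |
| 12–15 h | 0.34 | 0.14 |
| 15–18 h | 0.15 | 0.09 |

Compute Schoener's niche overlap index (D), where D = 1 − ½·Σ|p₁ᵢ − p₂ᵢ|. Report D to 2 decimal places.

0.58

Σ|p₁ᵢ − p₂ᵢ| = 0.10 + 0.16 + 0.32 + 0.20 + 0.06 = 0.84
D = 1 − ½ × 0.84 = 1 − 0.420 = 0.5800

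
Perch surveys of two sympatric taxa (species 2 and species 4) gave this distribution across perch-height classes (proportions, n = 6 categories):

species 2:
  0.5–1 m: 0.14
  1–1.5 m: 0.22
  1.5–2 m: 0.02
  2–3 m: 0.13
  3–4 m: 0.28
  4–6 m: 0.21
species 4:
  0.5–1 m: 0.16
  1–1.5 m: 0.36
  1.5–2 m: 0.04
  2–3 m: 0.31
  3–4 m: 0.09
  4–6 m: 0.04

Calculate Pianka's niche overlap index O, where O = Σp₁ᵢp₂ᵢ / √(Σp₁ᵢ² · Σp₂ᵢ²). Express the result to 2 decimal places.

Σ p₁ᵢp₂ᵢ = 0.0224 + 0.0792 + 0.0008 + 0.0403 + 0.0252 + 0.0084 = 0.1763
Σp_1ᵢ² = 0.14² + 0.22² + 0.02² + 0.13² + 0.28² + 0.21² = 0.0196 + 0.0484 + 0.0004 + 0.0169 + 0.0784 + 0.0441 = 0.2078
Σp_2ᵢ² = 0.16² + 0.36² + 0.04² + 0.31² + 0.09² + 0.04² = 0.0256 + 0.1296 + 0.0016 + 0.0961 + 0.0081 + 0.0016 = 0.2626
O = 0.1763 / √(0.2078 × 0.2626) = 0.1763 / 0.23360 = 0.7547

0.75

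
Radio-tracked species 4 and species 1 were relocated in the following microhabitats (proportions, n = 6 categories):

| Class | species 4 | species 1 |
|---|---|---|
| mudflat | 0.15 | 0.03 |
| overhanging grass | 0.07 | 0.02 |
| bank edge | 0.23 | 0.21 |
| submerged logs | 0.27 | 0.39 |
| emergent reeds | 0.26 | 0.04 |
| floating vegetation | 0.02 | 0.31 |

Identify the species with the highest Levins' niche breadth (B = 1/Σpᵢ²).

species 4

Σp_4ᵢ² = 0.15² + 0.07² + 0.23² + 0.27² + 0.26² + 0.02² = 0.0225 + 0.0049 + 0.0529 + 0.0729 + 0.0676 + 0.0004 = 0.2212
B_4 = 1 / 0.2212 = 4.5208
Σp_1ᵢ² = 0.03² + 0.02² + 0.21² + 0.39² + 0.04² + 0.31² = 0.0009 + 0.0004 + 0.0441 + 0.1521 + 0.0016 + 0.0961 = 0.2952
B_1 = 1 / 0.2952 = 3.3875
Highest B → broadest niche (most generalist): species 4 (B = 4.52).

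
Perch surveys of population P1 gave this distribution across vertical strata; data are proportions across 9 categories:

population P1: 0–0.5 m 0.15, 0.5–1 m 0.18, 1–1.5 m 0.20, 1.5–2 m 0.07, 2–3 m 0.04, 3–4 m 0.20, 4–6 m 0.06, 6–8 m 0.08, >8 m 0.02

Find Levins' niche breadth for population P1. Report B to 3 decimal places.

6.588

Σpᵢ² = 0.15² + 0.18² + 0.20² + 0.07² + 0.04² + 0.20² + 0.06² + 0.08² + 0.02² = 0.0225 + 0.0324 + 0.0400 + 0.0049 + 0.0016 + 0.0400 + 0.0036 + 0.0064 + 0.0004 = 0.1518
B = 1 / 0.1518 = 6.58762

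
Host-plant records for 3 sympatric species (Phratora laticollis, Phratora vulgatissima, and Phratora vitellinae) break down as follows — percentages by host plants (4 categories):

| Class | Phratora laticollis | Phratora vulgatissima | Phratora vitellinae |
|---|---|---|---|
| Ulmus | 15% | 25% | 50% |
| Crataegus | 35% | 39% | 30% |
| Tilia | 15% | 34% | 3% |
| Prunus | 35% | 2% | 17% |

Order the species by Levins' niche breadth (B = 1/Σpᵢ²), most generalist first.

Phratora laticollis > Phratora vulgatissima > Phratora vitellinae

Convert percentages to proportions (divide by 100).
Σp_latiᵢ² = 0.15² + 0.35² + 0.15² + 0.35² = 0.0225 + 0.1225 + 0.0225 + 0.1225 = 0.2900
B_lati = 1 / 0.2900 = 3.4483
Σp_vulgᵢ² = 0.25² + 0.39² + 0.34² + 0.02² = 0.0625 + 0.1521 + 0.1156 + 0.0004 = 0.3306
B_vulg = 1 / 0.3306 = 3.0248
Σp_viteᵢ² = 0.50² + 0.30² + 0.03² + 0.17² = 0.2500 + 0.0900 + 0.0009 + 0.0289 = 0.3698
B_vite = 1 / 0.3698 = 2.7042
Ranking by B (broadest → narrowest): Phratora laticollis (3.45) > Phratora vulgatissima (3.02) > Phratora vitellinae (2.70)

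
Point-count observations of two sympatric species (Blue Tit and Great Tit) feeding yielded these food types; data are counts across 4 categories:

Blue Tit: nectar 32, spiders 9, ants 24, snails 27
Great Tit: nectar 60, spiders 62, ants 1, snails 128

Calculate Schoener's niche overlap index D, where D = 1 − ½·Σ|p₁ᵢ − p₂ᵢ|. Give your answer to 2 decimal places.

Proportions for Blue Tit (n=92): 32/92=0.3478, 9/92=0.0978, 24/92=0.2609, 27/92=0.2935
Proportions for Great Tit (n=251): 60/251=0.2390, 62/251=0.2470, 1/251=0.0040, 128/251=0.5100
Σ|p₁ᵢ − p₂ᵢ| = 0.1088 + 0.1492 + 0.2569 + 0.2165 = 0.7314
D = 1 − ½ × 0.7314 = 1 − 0.36570 = 0.63430

0.63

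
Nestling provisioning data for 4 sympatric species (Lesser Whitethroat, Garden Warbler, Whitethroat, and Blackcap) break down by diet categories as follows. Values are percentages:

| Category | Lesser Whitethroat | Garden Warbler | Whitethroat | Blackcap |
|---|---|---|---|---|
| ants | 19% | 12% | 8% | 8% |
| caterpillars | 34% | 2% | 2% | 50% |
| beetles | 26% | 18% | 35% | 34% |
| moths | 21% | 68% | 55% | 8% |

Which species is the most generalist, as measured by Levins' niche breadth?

Convert percentages to proportions (divide by 100).
Σp_Lessᵢ² = 0.19² + 0.34² + 0.26² + 0.21² = 0.0361 + 0.1156 + 0.0676 + 0.0441 = 0.2634
B_Less = 1 / 0.2634 = 3.7965
Σp_Gardᵢ² = 0.12² + 0.02² + 0.18² + 0.68² = 0.0144 + 0.0004 + 0.0324 + 0.4624 = 0.5096
B_Gard = 1 / 0.5096 = 1.9623
Σp_Whitᵢ² = 0.08² + 0.02² + 0.35² + 0.55² = 0.0064 + 0.0004 + 0.1225 + 0.3025 = 0.4318
B_Whit = 1 / 0.4318 = 2.3159
Σp_Blacᵢ² = 0.08² + 0.50² + 0.34² + 0.08² = 0.0064 + 0.2500 + 0.1156 + 0.0064 = 0.3784
B_Blac = 1 / 0.3784 = 2.6427
Highest B → broadest niche (most generalist): Lesser Whitethroat (B = 3.80).

Lesser Whitethroat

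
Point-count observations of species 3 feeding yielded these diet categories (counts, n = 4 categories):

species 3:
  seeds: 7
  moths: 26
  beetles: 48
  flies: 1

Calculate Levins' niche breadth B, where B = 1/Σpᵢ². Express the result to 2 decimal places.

2.22

Proportions for species 3 (n=82): 7/82=0.0854, 26/82=0.3171, 48/82=0.5854, 1/82=0.0122
Σpᵢ² = 0.0854² + 0.3171² + 0.5854² + 0.0122² = 0.007293 + 0.100552 + 0.342693 + 0.000149 = 0.450687
B = 1 / 0.450687 = 2.2188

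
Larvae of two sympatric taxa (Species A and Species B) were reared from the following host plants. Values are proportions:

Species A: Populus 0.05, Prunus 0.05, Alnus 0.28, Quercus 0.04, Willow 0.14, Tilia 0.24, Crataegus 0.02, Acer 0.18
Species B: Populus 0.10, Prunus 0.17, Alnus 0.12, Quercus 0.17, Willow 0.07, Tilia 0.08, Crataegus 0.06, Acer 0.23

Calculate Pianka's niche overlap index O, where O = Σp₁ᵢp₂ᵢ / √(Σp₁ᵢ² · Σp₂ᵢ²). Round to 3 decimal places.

Σ p₁ᵢp₂ᵢ = 0.0050 + 0.0085 + 0.0336 + 0.0068 + 0.0098 + 0.0192 + 0.0012 + 0.0414 = 0.1255
Σp_1ᵢ² = 0.05² + 0.05² + 0.28² + 0.04² + 0.14² + 0.24² + 0.02² + 0.18² = 0.0025 + 0.0025 + 0.0784 + 0.0016 + 0.0196 + 0.0576 + 0.0004 + 0.0324 = 0.1950
Σp_2ᵢ² = 0.10² + 0.17² + 0.12² + 0.17² + 0.07² + 0.08² + 0.06² + 0.23² = 0.0100 + 0.0289 + 0.0144 + 0.0289 + 0.0049 + 0.0064 + 0.0036 + 0.0529 = 0.1500
O = 0.1255 / √(0.1950 × 0.1500) = 0.1255 / 0.171026 = 0.73381

0.734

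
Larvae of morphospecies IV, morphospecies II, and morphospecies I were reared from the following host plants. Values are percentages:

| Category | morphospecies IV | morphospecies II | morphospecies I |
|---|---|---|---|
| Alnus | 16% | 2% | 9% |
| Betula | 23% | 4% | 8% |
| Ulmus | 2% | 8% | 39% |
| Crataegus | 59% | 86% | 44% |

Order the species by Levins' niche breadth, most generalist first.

Convert percentages to proportions (divide by 100).
Σp_IVᵢ² = 0.16² + 0.23² + 0.02² + 0.59² = 0.0256 + 0.0529 + 0.0004 + 0.3481 = 0.4270
B_IV = 1 / 0.4270 = 2.3419
Σp_IIᵢ² = 0.02² + 0.04² + 0.08² + 0.86² = 0.0004 + 0.0016 + 0.0064 + 0.7396 = 0.7480
B_II = 1 / 0.7480 = 1.3369
Σp_Iᵢ² = 0.09² + 0.08² + 0.39² + 0.44² = 0.0081 + 0.0064 + 0.1521 + 0.1936 = 0.3602
B_I = 1 / 0.3602 = 2.7762
Ranking by B (broadest → narrowest): morphospecies I (2.78) > morphospecies IV (2.34) > morphospecies II (1.34)

morphospecies I > morphospecies IV > morphospecies II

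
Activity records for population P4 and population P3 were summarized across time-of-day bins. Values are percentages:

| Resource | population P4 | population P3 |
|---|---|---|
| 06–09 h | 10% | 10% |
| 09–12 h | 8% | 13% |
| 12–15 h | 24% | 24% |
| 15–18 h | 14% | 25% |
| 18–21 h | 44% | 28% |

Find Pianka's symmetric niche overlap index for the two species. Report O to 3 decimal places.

Convert percentages to proportions (divide by 100).
Σ p₁ᵢp₂ᵢ = 0.0100 + 0.0104 + 0.0576 + 0.0350 + 0.1232 = 0.2362
Σp_1ᵢ² = 0.10² + 0.08² + 0.24² + 0.14² + 0.44² = 0.0100 + 0.0064 + 0.0576 + 0.0196 + 0.1936 = 0.2872
Σp_2ᵢ² = 0.10² + 0.13² + 0.24² + 0.25² + 0.28² = 0.0100 + 0.0169 + 0.0576 + 0.0625 + 0.0784 = 0.2254
O = 0.2362 / √(0.2872 × 0.2254) = 0.2362 / 0.254431 = 0.92835

0.928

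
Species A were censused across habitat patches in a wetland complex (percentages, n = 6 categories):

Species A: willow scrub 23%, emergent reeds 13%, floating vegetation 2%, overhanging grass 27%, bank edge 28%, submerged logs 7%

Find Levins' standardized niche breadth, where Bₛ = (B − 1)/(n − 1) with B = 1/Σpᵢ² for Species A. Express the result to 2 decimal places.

Convert percentages to proportions (divide by 100).
Σpᵢ² = 0.23² + 0.13² + 0.02² + 0.27² + 0.28² + 0.07² = 0.0529 + 0.0169 + 0.0004 + 0.0729 + 0.0784 + 0.0049 = 0.2264
B = 1 / 0.2264 = 4.4170
Bₛ = (B − 1)/(n − 1) = (4.4170 − 1)/(6 − 1) = 3.4170/5 = 0.6834

0.68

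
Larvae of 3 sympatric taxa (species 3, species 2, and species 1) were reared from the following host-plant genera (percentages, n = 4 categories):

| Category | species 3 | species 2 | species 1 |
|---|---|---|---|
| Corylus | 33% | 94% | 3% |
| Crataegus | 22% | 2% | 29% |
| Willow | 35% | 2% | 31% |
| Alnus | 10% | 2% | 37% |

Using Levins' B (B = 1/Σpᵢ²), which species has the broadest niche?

Convert percentages to proportions (divide by 100).
Σp_3ᵢ² = 0.33² + 0.22² + 0.35² + 0.10² = 0.1089 + 0.0484 + 0.1225 + 0.0100 = 0.2898
B_3 = 1 / 0.2898 = 3.4507
Σp_2ᵢ² = 0.94² + 0.02² + 0.02² + 0.02² = 0.8836 + 0.0004 + 0.0004 + 0.0004 = 0.8848
B_2 = 1 / 0.8848 = 1.1302
Σp_1ᵢ² = 0.03² + 0.29² + 0.31² + 0.37² = 0.0009 + 0.0841 + 0.0961 + 0.1369 = 0.3180
B_1 = 1 / 0.3180 = 3.1447
Highest B → broadest niche (most generalist): species 3 (B = 3.45).

species 3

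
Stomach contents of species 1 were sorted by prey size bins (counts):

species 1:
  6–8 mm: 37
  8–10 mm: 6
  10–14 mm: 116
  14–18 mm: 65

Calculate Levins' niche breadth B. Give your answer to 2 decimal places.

Proportions for species 1 (n=224): 37/224=0.1652, 6/224=0.0268, 116/224=0.5179, 65/224=0.2902
Σpᵢ² = 0.1652² + 0.0268² + 0.5179² + 0.2902² = 0.027291 + 0.000718 + 0.268220 + 0.084216 = 0.380445
B = 1 / 0.380445 = 2.6285

2.63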